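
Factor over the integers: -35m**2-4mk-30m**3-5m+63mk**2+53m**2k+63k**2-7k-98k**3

Group: 5m(-6m**2+19mk-7m-14k**2+9k-1) + 7k(-6m**2+19mk-7m-14k**2+9k-1); both groups contain (-6m**2+19mk-7m-14k**2+9k-1), so (5m+7k) is a factor with cofactor -6m**2+19mk-7m-14k**2+9k-1.
The cofactor groups again: -6m**2+19mk-7m-14k**2+9k-1 = -6m(m-2k+1) + (7k-1)(m-2k+1); both groups contain (m-2k+1), giving -(6m-7k+1)(m-2k+1).

-(m-2k+1)(6m-7k+1)(5m+7k)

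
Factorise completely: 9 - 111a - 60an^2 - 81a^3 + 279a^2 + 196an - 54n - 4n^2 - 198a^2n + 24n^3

Group: a(-81a^2 - 36an + 36a + 12n^2 + 16n - 3) + (2n - 3)(-81a^2 - 36an + 36a + 12n^2 + 16n - 3); both groups contain (-81a^2 - 36an + 36a + 12n^2 + 16n - 3), so (a + 2n - 3) is a factor with cofactor -81a^2 - 36an + 36a + 12n^2 + 16n - 3.
The cofactor groups again: -81a^2 - 36an + 36a + 12n^2 + 16n - 3 = -9a(9a + 6n - 1) + (2n + 3)(9a + 6n - 1); both groups contain (9a + 6n - 1), giving -(9a - 2n - 3)(9a + 6n - 1).

-(9a + 6n - 1)(9a - 2n - 3)(a + 2n - 3)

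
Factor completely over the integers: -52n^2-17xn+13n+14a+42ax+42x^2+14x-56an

(3x-4n+1)(14a+14x+13n)

Group: 14a(3x-4n+1) + (14x+13n)(3x-4n+1); both groups contain (3x-4n+1).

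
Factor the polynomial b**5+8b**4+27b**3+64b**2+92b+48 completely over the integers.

(b+1)(b+2)(b+4)(b**2+b+6)

Among the possible rational roots, b = -1 is a root, so (b+1) is a factor; dividing leaves b**4+7b**3+20b**2+44b+48.
Then b = -4 is a root, so (b+4) is a factor; dividing leaves b**3+3b**2+8b+12.
Next, b = -2 is a root, so (b+2) is a factor; dividing leaves b**2+b+6.
The quadratic b**2+b+6 has discriminant -23 < 0 and is irreducible over ℤ.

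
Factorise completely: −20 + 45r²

5(3r + 2)(3r − 2)

Factor out 5, leaving 9r² − 4, which is a difference of two squares.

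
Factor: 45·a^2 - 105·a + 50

Pull out the common factor 5, then factor the remaining trinomial.

5·(3·a - 2)·(3·a - 5)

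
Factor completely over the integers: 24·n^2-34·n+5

Need a pair with product 24·5 = 120 and sum -34: that's -30 and -4.
Split the middle term: 24·n^2-30·n - 4·n+5 = 6·n·(4·n-5) - (4·n-5).

(4·n-5)·(6·n-1)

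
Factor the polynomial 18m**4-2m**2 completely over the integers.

Factor out 2m**2, leaving 9m**2-1, which is a difference of two squares.

2m**2(3m+1)(3m-1)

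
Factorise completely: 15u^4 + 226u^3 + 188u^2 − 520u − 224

Trying the rational-root candidates, u = −2 is a root, so (u + 2) is a factor; dividing leaves 15u^3 + 196u^2 − 204u − 112.
Continuing, u = −14 is a root, so (u + 14) is a factor; dividing leaves 15u^2 − 14u − 8.
The remaining quadratic factors as (5u + 2)(3u − 4).

(3u − 4)(5u + 2)(u + 14)(u + 2)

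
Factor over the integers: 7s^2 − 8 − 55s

(7s + 1)(s − 8)

Need a pair with product 7·(−8) = −56 and sum −55: that's 1 and −56.
Split the middle term: 7s^2 + s − 56s − 8 = s(7s + 1) − 8(7s + 1).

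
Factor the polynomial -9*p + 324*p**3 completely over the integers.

Pull out the common factor 9*p; 36*p**2 - 1 is a difference of squares.

9*p*(6*p + 1)*(6*p - 1)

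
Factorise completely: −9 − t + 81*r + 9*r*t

(9*r − 1)*(t + 9)

Group as (9*r*t + 81*r) + (−t − 9) = 9*r*(t + 9) − (t + 9).
Both groups share the factor (t + 9).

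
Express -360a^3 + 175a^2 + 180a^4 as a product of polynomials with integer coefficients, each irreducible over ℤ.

5a^2(6a - 5)(6a - 7)

Pull out the common factor 5a^2, then factor the remaining trinomial.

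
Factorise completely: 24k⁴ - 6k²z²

Every term has a factor of 6k². Then 4k² - z² = (2k)² − (z)².

6k²(2k + z)(2k - z)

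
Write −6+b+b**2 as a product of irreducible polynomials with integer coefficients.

(b+3)(b−2)

Two integers with product −6 and sum 1 are −2 and 3.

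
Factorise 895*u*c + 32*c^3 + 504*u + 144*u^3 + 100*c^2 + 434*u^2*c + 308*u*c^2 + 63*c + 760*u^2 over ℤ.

(2*u + 4*c + 9)*(9*u + 8*c + 7)*(8*u + c)

Group: 9*u*(16*u^2 + 34*u*c + 72*u + 4*c^2 + 9*c) + (8*c + 7)*(16*u^2 + 34*u*c + 72*u + 4*c^2 + 9*c); both groups contain (16*u^2 + 34*u*c + 72*u + 4*c^2 + 9*c), so (9*u + 8*c + 7) is a factor with cofactor 16*u^2 + 34*u*c + 72*u + 4*c^2 + 9*c.
The cofactor groups again: 16*u^2 + 34*u*c + 72*u + 4*c^2 + 9*c = 8*u*(2*u + 4*c + 9) + c*(2*u + 4*c + 9); both groups contain (2*u + 4*c + 9), giving (8*u + c)*(2*u + 4*c + 9).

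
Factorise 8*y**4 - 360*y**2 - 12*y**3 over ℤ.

Pull out the common factor 4*y**2, then factor the remaining trinomial.

4*y**2*(2*y - 15)*(y + 6)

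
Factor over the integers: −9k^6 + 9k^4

Pull out the common factor 9k^4, leaving −k^2 + 1.
Recognize a difference of squares with the parts 1 and k.

−9k^4(k + 1)(k − 1)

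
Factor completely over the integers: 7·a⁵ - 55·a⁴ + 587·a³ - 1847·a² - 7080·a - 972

Testing divisors of the constant over divisors of the leading coefficient, a = 6 is a root, so (a - 6) is a factor; dividing leaves 7·a⁴ - 13·a³ + 509·a² + 1207·a + 162.
Next, a = -2 is a root, giving the factor (a + 2) and quotient 7·a³ - 27·a² + 563·a + 81.
Next, a = -1/7 is a root, so (7·a + 1) is a factor; dividing leaves a² - 4·a + 81.
The quadratic a² - 4·a + 81 has discriminant -308 < 0 and is irreducible over ℤ.

(7·a + 1)·(a + 2)·(a - 6)·(a² - 4·a + 81)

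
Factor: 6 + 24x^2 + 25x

Need a pair with product 24·6 = 144 and sum 25: that's 9 and 16.
Split the middle term: 24x^2 + 9x + 16x + 6 = 3x(8x + 3) + 2(8x + 3).

(3x + 2)(8x + 3)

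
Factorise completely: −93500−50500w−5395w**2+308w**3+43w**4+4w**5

(4w+11)(w+5)(w−10)(w**2+13w+170)

By the rational root theorem, w = 10 is a root, so (w−10) is a factor; dividing leaves 4w**4+83w**3+1138w**2+5985w+9350.
Next, w = −11/4 is a root, so (4w+11) divides it; the quotient is w**3+18w**2+235w+850.
Then w = −5 is a root, giving the factor (w+5) and quotient w**2+13w+170.
The quadratic w**2+13w+170 has discriminant −511 < 0 and is irreducible over ℤ.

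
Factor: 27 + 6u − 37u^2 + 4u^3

(4u + 3)(u − 1)(u − 9)

By the rational root theorem, u = 9 is a root, so (u − 9) is a factor; dividing leaves 4u^2 − u − 3.
The remaining quadratic factors as (u − 1)(4u + 3).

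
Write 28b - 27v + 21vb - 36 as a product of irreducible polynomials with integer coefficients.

Group as (21vb - 27v) + (28b - 36) = 3v(7b - 9) + 4(7b - 9).
Both groups share the factor (7b - 9).

(3v + 4)(7b - 9)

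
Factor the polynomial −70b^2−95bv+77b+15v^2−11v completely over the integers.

Group: −7b(10b+15v−11) + v(10b+15v−11); both groups contain (10b+15v−11).

−(10b+15v−11)(7b−v)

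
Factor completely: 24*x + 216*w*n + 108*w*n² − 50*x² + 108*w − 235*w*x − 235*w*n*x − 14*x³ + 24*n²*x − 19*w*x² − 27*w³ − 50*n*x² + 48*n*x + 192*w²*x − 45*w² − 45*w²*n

Group: 3*w*(−9*w² − 27*w*n + 61*w*x − 27*w − 6*n*x + 14*x² − 6*x) + (−4*n − x − 4)*(−9*w² − 27*w*n + 61*w*x − 27*w − 6*n*x + 14*x² − 6*x); both groups contain (−9*w² − 27*w*n + 61*w*x − 27*w − 6*n*x + 14*x² − 6*x), so (3*w − 4*n − x − 4) is a factor with cofactor −9*w² − 27*w*n + 61*w*x − 27*w − 6*n*x + 14*x² − 6*x.
The cofactor groups again: −9*w² − 27*w*n + 61*w*x − 27*w − 6*n*x + 14*x² − 6*x = −w*(9*w + 2*x) + (−3*n + 7*x − 3)*(9*w + 2*x); both groups contain (9*w + 2*x), giving −(w + 3*n − 7*x + 3)*(9*w + 2*x).

−(3*w − 4*n − x − 4)*(w + 3*n − 7*x + 3)*(9*w + 2*x)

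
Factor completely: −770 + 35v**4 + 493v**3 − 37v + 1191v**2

(5v + 14)(7v − 5)(v + 1)(v + 11)

Trying the rational-root candidates, v = −1 is a root, so (v + 1) is a factor; dividing leaves 35v**3 + 458v**2 + 733v − 770.
Then v = −14/5 is a root, so (5v + 14) is a factor; dividing leaves 7v**2 + 72v − 55.
The remaining quadratic factors as (v + 11)(7v − 5).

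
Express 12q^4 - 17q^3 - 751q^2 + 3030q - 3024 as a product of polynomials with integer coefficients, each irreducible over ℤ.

(3q - 8)(4q - 7)(q + 9)(q - 6)

Testing divisors of the constant over divisors of the leading coefficient, q = 7/4 is a root, giving the factor (4q - 7) and quotient 3q^3 + q^2 - 186q + 432.
Next, q = -9 is a root, giving the factor (q + 9) and quotient 3q^2 - 26q + 48.
The remaining quadratic factors as (q - 6)(3q - 8).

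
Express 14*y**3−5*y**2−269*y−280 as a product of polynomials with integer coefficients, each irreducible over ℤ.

(2*y+7)*(7*y+8)*(y−5)

Among the possible rational roots, y = −7/2 is a root, so (2*y+7) divides it; the quotient is 7*y**2−27*y−40.
The remaining quadratic factors as (7*y+8)(y−5).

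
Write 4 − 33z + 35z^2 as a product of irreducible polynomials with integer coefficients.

Need a pair with product 35·4 = 140 and sum −33: that's −5 and −28.
Split the middle term: 35z^2 − 5z − 28z + 4 = 5z(7z − 1) − 4(7z − 1).

(5z − 4)(7z − 1)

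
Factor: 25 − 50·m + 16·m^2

(2·m − 5)·(8·m − 5)

Need a pair with product 16·25 = 400 and sum −50: that's −10 and −40.
Split the middle term: 16·m^2 − 10·m − 40·m + 25 = 2·m·(8·m − 5) − 5·(8·m − 5).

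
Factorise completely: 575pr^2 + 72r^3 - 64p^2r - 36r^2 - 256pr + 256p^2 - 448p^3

Group: 8p(-56p^2 - pr + 32p + 72r^2 - 36r) + r(-56p^2 - pr + 32p + 72r^2 - 36r); both groups contain (-56p^2 - pr + 32p + 72r^2 - 36r), so (8p + r) is a factor with cofactor -56p^2 - pr + 32p + 72r^2 - 36r.
The cofactor groups again: -56p^2 - pr + 32p + 72r^2 - 36r = -7p(8p - 9r) + (-8r + 4)(8p - 9r); both groups contain (8p - 9r), giving -(7p + 8r - 4)(8p - 9r).

-(7p + 8r - 4)(8p + r)(8p - 9r)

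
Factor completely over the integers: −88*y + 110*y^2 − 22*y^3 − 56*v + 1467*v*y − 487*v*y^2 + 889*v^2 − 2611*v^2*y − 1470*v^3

−(14*v + y − 1)*(15*v + 2*y − 8)*(7*v + 11*y)

Group: 7*v*(−210*v^2 − 43*v*y + 127*v − 2*y^2 + 10*y − 8) + 11*y*(−210*v^2 − 43*v*y + 127*v − 2*y^2 + 10*y − 8); both groups contain (−210*v^2 − 43*v*y + 127*v − 2*y^2 + 10*y − 8), so (7*v + 11*y) is a factor with cofactor −210*v^2 − 43*v*y + 127*v − 2*y^2 + 10*y − 8.
The cofactor groups again: −210*v^2 − 43*v*y + 127*v − 2*y^2 + 10*y − 8 = −15*v*(14*v + y − 1) + (−2*y + 8)*(14*v + y − 1); both groups contain (14*v + y − 1), giving −(15*v + 2*y − 8)*(14*v + y − 1).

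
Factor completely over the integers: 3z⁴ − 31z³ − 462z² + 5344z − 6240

By the rational root theorem, z = 4/3 is a root, so (3z − 4) is a factor; dividing leaves z³ − 9z² − 166z + 1560.
Then z = 12 is a root, so (z − 12) divides it; the quotient is z² + 3z − 130.
The remaining quadratic factors as (z + 13)(z − 10).

(3z − 4)(z + 13)(z − 10)(z − 12)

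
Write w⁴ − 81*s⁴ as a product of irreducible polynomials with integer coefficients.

Write as (w²)² − (9*s²)², then factor w² − 9*s² once more.

(w − 3*s)*(w + 3*s)*(w² + 9*s²)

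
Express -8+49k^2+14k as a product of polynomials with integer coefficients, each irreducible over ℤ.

(7k+4)(7k-2)

Need a pair with product 49·(-8) = -392 and sum 14: that's 28 and -14.
Split the middle term: 49k^2+28k - 14k-8 = 7k(7k+4) - 2(7k+4).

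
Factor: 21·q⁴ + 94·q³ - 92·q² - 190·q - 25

Trying the rational-root candidates, q = 5/3 is a root, so (3·q - 5) is a factor; dividing leaves 7·q³ + 43·q² + 41·q + 5.
Continuing, q = -1 is a root, so (q + 1) divides it; the quotient is 7·q² + 36·q + 5.
The remaining quadratic factors as (q + 5)(7·q + 1).

(3·q - 5)·(7·q + 1)·(q + 1)·(q + 5)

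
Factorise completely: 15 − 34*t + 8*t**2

(2*t − 1)*(4*t − 15)

Need a pair with product 8·15 = 120 and sum −34: that's −30 and −4.
Split the middle term: 8*t**2 − 30*t − 4*t + 15 = 2*t*(4*t − 15) − (4*t − 15).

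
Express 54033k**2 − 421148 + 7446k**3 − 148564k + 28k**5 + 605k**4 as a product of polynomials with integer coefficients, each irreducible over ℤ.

Testing divisors of the constant over divisors of the leading coefficient, k = −14 is a root, so (k + 14) is a factor; dividing leaves 28k**4 + 213k**3 + 4464k**2 − 8463k − 30082.
Next, k = 13/4 is a root, so (4k − 13) divides it; the quotient is 7k**3 + 76k**2 + 1363k + 2314.
Then k = −13/7 is a root, so (7k + 13) divides it; the quotient is k**2 + 9k + 178.
The quadratic k**2 + 9k + 178 has discriminant −631 < 0 and is irreducible over ℤ.

(4k − 13)(7k + 13)(k + 14)(k**2 + 9k + 178)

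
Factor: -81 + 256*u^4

(4*u + 3)*(4*u - 3)*(16*u^2 + 9)

(4*u)⁴ − (3)⁴ = ((4*u)² − (3)²)((4*u)² + (3)²); the first factor splits again, the second (16*u^2 + 9) is irreducible.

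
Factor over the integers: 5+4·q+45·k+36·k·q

(4·q+5)·(9·k+1)

Group as (36·k·q+45·k) + (4·q+5) = 9·k·(4·q+5) + (4·q+5).
Both groups share the factor (4·q+5).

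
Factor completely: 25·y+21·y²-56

Need a pair with product 21·(-56) = -1176 and sum 25: that's 49 and -24.
Split the middle term: 21·y²+49·y - 24·y-56 = 7·y·(3·y+7) - 8·(3·y+7).

(3·y+7)·(7·y-8)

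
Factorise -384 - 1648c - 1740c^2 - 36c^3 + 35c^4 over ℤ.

By the rational root theorem, c = -6 is a root, so (c + 6) divides it; the quotient is 35c^3 - 246c^2 - 264c - 64.
Then c = -2/5 is a root, so (5c + 2) divides it; the quotient is 7c^2 - 52c - 32.
The remaining quadratic factors as (c - 8)(7c + 4).

(5c + 2)(7c + 4)(c + 6)(c - 8)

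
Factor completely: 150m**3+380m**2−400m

Pull out the common factor 10m, then factor the remaining trinomial.

10m(3m+10)(5m−4)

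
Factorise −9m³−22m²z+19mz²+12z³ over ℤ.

Group: m(−9m²+5mz+4z²) + 3z(−9m²+5mz+4z²); both groups contain (−9m²+5mz+4z²), so (m+3z) is a factor with cofactor −9m²+5mz+4z².
The cofactor groups again: −9m²+5mz+4z² = −9m(m−z) − 4z(m−z); both groups contain (m−z), giving −(9m+4z)(m−z).

−(9m+4z)(m+3z)(m−z)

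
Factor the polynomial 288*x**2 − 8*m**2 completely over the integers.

8*(6*x − m)*(6*x + m)

Every term has a factor of 8. Then 36*x**2 − m**2 = (6*x)² − (m)².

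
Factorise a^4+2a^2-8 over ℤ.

(a^2+4)(a^2-2)

Substitute u = a^2 to get a quadratic in u, then factor.
a^2+4 is irreducible over ℤ (sum of squares).
a^2-2 is irreducible over ℤ (2 is not a perfect square).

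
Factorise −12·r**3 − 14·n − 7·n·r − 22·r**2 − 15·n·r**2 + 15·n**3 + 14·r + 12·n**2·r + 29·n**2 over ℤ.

(3·n + 3·r + 7)·(5·n + 4·r − 2)·(n − r)

Group: n·(15·n**2 + 27·n·r + 29·n + 12·r**2 + 22·r − 14) − r·(15·n**2 + 27·n·r + 29·n + 12·r**2 + 22·r − 14); both groups contain (15·n**2 + 27·n·r + 29·n + 12·r**2 + 22·r − 14), so (n − r) is a factor with cofactor 15·n**2 + 27·n·r + 29·n + 12·r**2 + 22·r − 14.
The cofactor groups again: 15·n**2 + 27·n·r + 29·n + 12·r**2 + 22·r − 14 = 5·n·(3·n + 3·r + 7) + (4·r − 2)·(3·n + 3·r + 7); both groups contain (3·n + 3·r + 7), giving (5·n + 4·r − 2)·(3·n + 3·r + 7).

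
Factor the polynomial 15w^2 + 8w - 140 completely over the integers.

(3w + 10)(5w - 14)

Need a pair with product 15·(-140) = -2100 and sum 8: that's -42 and 50.
Split the middle term: 15w^2 - 42w + 50w - 140 = 3w(5w - 14) + 10(5w - 14).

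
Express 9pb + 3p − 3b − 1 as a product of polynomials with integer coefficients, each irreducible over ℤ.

Group as (9pb + 3p) + (−3b − 1) = 3p(3b + 1) − (3b + 1).
Both groups share the factor (3b + 1).

(3b + 1)(3p − 1)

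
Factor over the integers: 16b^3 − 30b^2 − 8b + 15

(8b − 15)(2b^2 − 1)

Group as (16b^3 − 8b) + (−30b^2 + 15) = 8b(2b^2 − 1) − 15(2b^2 − 1).
Both groups share the factor (2b^2 − 1).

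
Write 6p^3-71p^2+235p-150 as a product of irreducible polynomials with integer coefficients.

(6p-5)(p-5)(p-6)

Testing divisors of the constant over divisors of the leading coefficient, p = 6 is a root, so (p-6) is a factor; dividing leaves 6p^2-35p+25.
The remaining quadratic factors as (6p-5)(p-5).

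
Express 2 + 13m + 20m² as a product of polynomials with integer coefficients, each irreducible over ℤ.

(4m + 1)(5m + 2)

Need a pair with product 20·2 = 40 and sum 13: that's 8 and 5.
Split the middle term: 20m² + 8m + 5m + 2 = 4m(5m + 2) + (5m + 2).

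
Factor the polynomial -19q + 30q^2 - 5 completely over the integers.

(5q + 1)(6q - 5)

Need a pair with product 30·(-5) = -150 and sum -19: that's -25 and 6.
Split the middle term: 30q^2 - 25q + 6q - 5 = 5q(6q - 5) + (6q - 5).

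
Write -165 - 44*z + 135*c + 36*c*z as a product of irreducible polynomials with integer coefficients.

Group as (36*c*z + 135*c) + (-44*z - 165) = 9*c*(4*z + 15) - 11*(4*z + 15).
Both groups share the factor (4*z + 15).

(4*z + 15)*(9*c - 11)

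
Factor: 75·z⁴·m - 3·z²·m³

3·m·z²·(5·z - m)·(5·z + m)

Every term has a factor of 3·z²·m. Then 25·z² - m² = (5·z)² − (m)².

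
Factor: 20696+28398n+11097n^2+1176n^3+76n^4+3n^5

(3n+4)(n+13)(n+2)(n^2+9n+199)

Testing divisors of the constant over divisors of the leading coefficient, n = -4/3 is a root, so (3n+4) divides it; the quotient is n^4+24n^3+360n^2+3219n+5174.
Continuing, n = -13 is a root, so (n+13) is a factor; dividing leaves n^3+11n^2+217n+398.
Next, n = -2 is a root, giving the factor (n+2) and quotient n^2+9n+199.
The quadratic n^2+9n+199 has discriminant -715 < 0 and is irreducible over ℤ.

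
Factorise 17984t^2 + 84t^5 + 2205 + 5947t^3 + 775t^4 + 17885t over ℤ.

(3t + 7)(4t + 7)(7t + 1)(t^2 + 5t + 45)

Trying the rational-root candidates, t = -7/3 is a root, giving the factor (3t + 7) and quotient 28t^4 + 193t^3 + 1532t^2 + 2420t + 315.
Continuing, t = -7/4 is a root, so (4t + 7) divides it; the quotient is 7t^3 + 36t^2 + 320t + 45.
Next, t = -1/7 is a root, giving the factor (7t + 1) and quotient t^2 + 5t + 45.
The quadratic t^2 + 5t + 45 has discriminant -155 < 0 and is irreducible over ℤ.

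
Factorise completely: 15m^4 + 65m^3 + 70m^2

Pull out the common factor 5m^2, then factor the remaining trinomial.

5m^2(3m + 7)(m + 2)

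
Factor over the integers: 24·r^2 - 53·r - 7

Need a pair with product 24·(-7) = -168 and sum -53: that's -56 and 3.
Split the middle term: 24·r^2 - 56·r + 3·r - 7 = 8·r·(3·r - 7) + (3·r - 7).

(3·r - 7)·(8·r + 1)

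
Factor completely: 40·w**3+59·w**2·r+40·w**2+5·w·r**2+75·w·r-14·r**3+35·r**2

(5·w-2·r+5)·(8·w+7·r)·(w+r)

Group: 8·w·(5·w**2+3·w·r+5·w-2·r**2+5·r) + 7·r·(5·w**2+3·w·r+5·w-2·r**2+5·r); both groups contain (5·w**2+3·w·r+5·w-2·r**2+5·r), so (8·w+7·r) is a factor with cofactor 5·w**2+3·w·r+5·w-2·r**2+5·r.
The cofactor groups again: 5·w**2+3·w·r+5·w-2·r**2+5·r = w·(5·w-2·r+5) + r·(5·w-2·r+5); both groups contain (5·w-2·r+5), giving (w+r)·(5·w-2·r+5).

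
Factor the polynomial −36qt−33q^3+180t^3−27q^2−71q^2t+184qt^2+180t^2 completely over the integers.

−(11q+9t+9)(3q+10t)(q−2t)

Group: 11q(−3q^2−4qt+20t^2) + (9t+9)(−3q^2−4qt+20t^2); both groups contain (−3q^2−4qt+20t^2), so (11q+9t+9) is a factor with cofactor −3q^2−4qt+20t^2.
The cofactor groups again: −3q^2−4qt+20t^2 = −q(3q+10t) + 2t(3q+10t); both groups contain (3q+10t), giving −(q−2t)(3q+10t).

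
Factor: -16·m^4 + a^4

(a)⁴ − (2·m)⁴ = ((a)² − (2·m)²)((a)² + (2·m)²); the first factor splits again, the second (a^2 + 4·m^2) is irreducible.

(a + 2·m)·(a - 2·m)·(a^2 + 4·m^2)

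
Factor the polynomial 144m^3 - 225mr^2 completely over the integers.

Every term has a factor of 9m. Then 16m^2 - 25r^2 = (4m)² − (5r)².

9m(4m + 5r)(4m - 5r)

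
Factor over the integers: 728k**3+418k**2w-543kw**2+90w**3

Group: 14k(52k**2+41kw-30w**2) - 3w(52k**2+41kw-30w**2); both groups contain (52k**2+41kw-30w**2), so (14k-3w) is a factor with cofactor 52k**2+41kw-30w**2.
The cofactor groups again: 52k**2+41kw-30w**2 = 4k(13k-6w) + 5w(13k-6w); both groups contain (13k-6w), giving (4k+5w)(13k-6w).

(13k-6w)(14k-3w)(4k+5w)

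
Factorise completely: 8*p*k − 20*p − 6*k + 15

Group as (8*p*k − 20*p) + (−6*k + 15) = 4*p*(2*k − 5) − 3*(2*k − 5).
Both groups share the factor (2*k − 5).

(2*k − 5)*(4*p − 3)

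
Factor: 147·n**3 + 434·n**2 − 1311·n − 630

Testing divisors of the constant over divisors of the leading coefficient, n = −3/7 is a root, giving the factor (7·n + 3) and quotient 21·n**2 + 53·n − 210.
The remaining quadratic factors as (3·n + 14)(7·n − 15).

(3·n + 14)·(7·n + 3)·(7·n − 15)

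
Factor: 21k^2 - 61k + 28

Need a pair with product 21·28 = 588 and sum -61: that's -12 and -49.
Split the middle term: 21k^2 - 12k - 49k + 28 = 3k(7k - 4) - 7(7k - 4).

(3k - 7)(7k - 4)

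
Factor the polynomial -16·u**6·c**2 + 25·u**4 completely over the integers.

Pull out the common factor u**4, leaving -16·u**2·c**2 + 25.
Recognize a difference of squares with the parts 5 and 4·u·c.

-u**4·(4·u·c + 5)·(4·u·c - 5)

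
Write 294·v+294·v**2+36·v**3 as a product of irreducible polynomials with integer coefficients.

6·v·(6·v+7)·(v+7)

Pull out the common factor 6·v, then factor the remaining trinomial.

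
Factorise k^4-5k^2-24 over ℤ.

(k^2+3)(k^2-8)

Substitute u = k^2 to get a quadratic in u, then factor.
k^2+3 is irreducible over ℤ (always positive, so no real roots).
k^2-8 is irreducible over ℤ (8 is not a perfect square).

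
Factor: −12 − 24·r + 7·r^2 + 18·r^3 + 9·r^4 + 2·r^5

(2·r + 1)·(r + 2)·(r − 1)·(r^2 + 3·r + 6)

Testing divisors of the constant over divisors of the leading coefficient, r = 1 is a root, giving the factor (r − 1) and quotient 2·r^4 + 11·r^3 + 29·r^2 + 36·r + 12.
Continuing, r = −2 is a root, giving the factor (r + 2) and quotient 2·r^3 + 7·r^2 + 15·r + 6.
Then r = −1/2 is a root, so (2·r + 1) is a factor; dividing leaves r^2 + 3·r + 6.
The quadratic r^2 + 3·r + 6 has discriminant −15 < 0 and is irreducible over ℤ.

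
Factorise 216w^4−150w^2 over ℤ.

Every term has a factor of 6w^2. Then 36w^2−25 = (6w)² − (5)².

6w^2(6w+5)(6w−5)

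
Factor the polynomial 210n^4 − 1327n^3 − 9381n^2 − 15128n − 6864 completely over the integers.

Trying the rational-root candidates, n = −12/7 is a root, so (7n + 12) divides it; the quotient is 30n^3 − 241n^2 − 927n − 572.
Then n = 11 is a root, so (n − 11) is a factor; dividing leaves 30n^2 + 89n + 52.
The remaining quadratic factors as (6n + 13)(5n + 4).

(5n + 4)(6n + 13)(7n + 12)(n − 11)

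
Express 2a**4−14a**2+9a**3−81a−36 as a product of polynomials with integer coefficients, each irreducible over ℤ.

(2a+1)(a+3)(a+4)(a−3)

Among the possible rational roots, a = −4 is a root, giving the factor (a+4) and quotient 2a**3+a**2−18a−9.
Next, a = −3 is a root, giving the factor (a+3) and quotient 2a**2−5a−3.
The remaining quadratic factors as (2a+1)(a−3).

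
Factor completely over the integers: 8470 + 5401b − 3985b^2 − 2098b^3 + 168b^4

(4b + 5)(6b + 11)(7b − 11)(b − 14)

Among the possible rational roots, b = −11/6 is a root, so (6b + 11) is a factor; dividing leaves 28b^3 − 401b^2 + 71b + 770.
Next, b = −5/4 is a root, so (4b + 5) divides it; the quotient is 7b^2 − 109b + 154.
The remaining quadratic factors as (7b − 11)(b − 14).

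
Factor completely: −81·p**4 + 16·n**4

(2·n + 3·p)·(2·n − 3·p)·(4·n**2 + 9·p**2)

Write as (4·n**2)² − (9·p**2)², then factor 4·n**2 − 9·p**2 once more.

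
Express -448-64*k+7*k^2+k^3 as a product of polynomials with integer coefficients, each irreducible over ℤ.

Testing divisors of the constant over divisors of the leading coefficient, k = 8 is a root, so (k-8) is a factor; dividing leaves k^2+15*k+56.
The remaining quadratic factors as (k+7)(k+8).

(k+7)*(k+8)*(k-8)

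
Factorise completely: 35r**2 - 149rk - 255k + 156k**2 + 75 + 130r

Group: 5r(7r - 13k + 5) + (-12k + 15)(7r - 13k + 5); both groups contain (7r - 13k + 5).

(5r - 12k + 15)(7r - 13k + 5)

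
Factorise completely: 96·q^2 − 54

Every term has a factor of 6. Then 16·q^2 − 9 = (4·q)² − (3)².

6·(4·q + 3)·(4·q − 3)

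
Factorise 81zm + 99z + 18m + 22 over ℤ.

Group as (81zm + 99z) + (18m + 22) = 9z(9m + 11) + 2(9m + 11).
Both groups share the factor (9m + 11).

(9m + 11)(9z + 2)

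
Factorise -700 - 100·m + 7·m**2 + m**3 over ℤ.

(m + 10)·(m + 7)·(m - 10)

By the rational root theorem, m = -10 is a root, giving the factor (m + 10) and quotient m**2 - 3·m - 70.
The remaining quadratic factors as (m - 10)(m + 7).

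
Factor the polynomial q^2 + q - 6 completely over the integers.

(q + 3)(q - 2)

Two integers with product -6 and sum 1 are 3 and -2.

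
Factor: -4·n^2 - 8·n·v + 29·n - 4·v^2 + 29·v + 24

-(4·n + 4·v + 3)·(n + v - 8)

Group: -n·(4·n + 4·v + 3) + (-v + 8)·(4·n + 4·v + 3); both groups contain (4·n + 4·v + 3).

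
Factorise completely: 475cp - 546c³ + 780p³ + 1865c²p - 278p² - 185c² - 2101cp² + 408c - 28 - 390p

-(13c - 15p + 14)(14c - 13p - 1)(3c - 4p - 2)

Group: 14c(-39c² + 97cp - 16c - 60p² + 26p + 28) + (-13p - 1)(-39c² + 97cp - 16c - 60p² + 26p + 28); both groups contain (-39c² + 97cp - 16c - 60p² + 26p + 28), so (14c - 13p - 1) is a factor with cofactor -39c² + 97cp - 16c - 60p² + 26p + 28.
The cofactor groups again: -39c² + 97cp - 16c - 60p² + 26p + 28 = -3c(13c - 15p + 14) + (4p + 2)(13c - 15p + 14); both groups contain (13c - 15p + 14), giving -(3c - 4p - 2)(13c - 15p + 14).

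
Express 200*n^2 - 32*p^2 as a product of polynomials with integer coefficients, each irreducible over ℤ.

Every term has a factor of 8. Then 25*n^2 - 4*p^2 = (5*n)² − (2*p)².

8*(5*n + 2*p)*(5*n - 2*p)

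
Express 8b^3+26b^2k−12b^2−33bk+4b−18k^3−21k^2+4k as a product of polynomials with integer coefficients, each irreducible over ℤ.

Group: 4b(2b^2+8bk−b+6k^2−k) + (−3k−4)(2b^2+8bk−b+6k^2−k); both groups contain (2b^2+8bk−b+6k^2−k), so (4b−3k−4) is a factor with cofactor 2b^2+8bk−b+6k^2−k.
The cofactor groups again: 2b^2+8bk−b+6k^2−k = 2b(b+k) + (6k−1)(b+k); both groups contain (b+k), giving (2b+6k−1)(b+k).

(2b+6k−1)(4b−3k−4)(b+k)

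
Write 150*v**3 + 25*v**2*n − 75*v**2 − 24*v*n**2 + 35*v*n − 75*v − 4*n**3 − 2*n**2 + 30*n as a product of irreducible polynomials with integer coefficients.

(5*v − 2*n)*(5*v + 2*n − 5)*(6*v + n + 3)

Group: 6*v*(25*v**2 − 25*v − 4*n**2 + 10*n) + (n + 3)*(25*v**2 − 25*v − 4*n**2 + 10*n); both groups contain (25*v**2 − 25*v − 4*n**2 + 10*n), so (6*v + n + 3) is a factor with cofactor 25*v**2 − 25*v − 4*n**2 + 10*n.
The cofactor groups again: 25*v**2 − 25*v − 4*n**2 + 10*n = 5*v*(5*v + 2*n − 5) − 2*n*(5*v + 2*n − 5); both groups contain (5*v + 2*n − 5), giving (5*v − 2*n)*(5*v + 2*n − 5).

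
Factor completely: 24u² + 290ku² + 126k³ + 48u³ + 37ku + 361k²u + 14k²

Group: 7k(18k² + 31ku + 2k + 6u² + 3u) + 8u(18k² + 31ku + 2k + 6u² + 3u); both groups contain (18k² + 31ku + 2k + 6u² + 3u), so (7k + 8u) is a factor with cofactor 18k² + 31ku + 2k + 6u² + 3u.
The cofactor groups again: 18k² + 31ku + 2k + 6u² + 3u = 2k(9k + 2u + 1) + 3u(9k + 2u + 1); both groups contain (9k + 2u + 1), giving (2k + 3u)(9k + 2u + 1).

(2k + 3u)(7k + 8u)(9k + 2u + 1)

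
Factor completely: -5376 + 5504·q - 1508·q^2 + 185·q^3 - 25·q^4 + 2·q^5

Among the possible rational roots, q = 4 is a root, so (q - 4) divides it; the quotient is 2·q^4 - 17·q^3 + 117·q^2 - 1040·q + 1344.
Continuing, q = 3/2 is a root, so (2·q - 3) is a factor; dividing leaves q^3 - 7·q^2 + 48·q - 448.
Next, q = 8 is a root, so (q - 8) is a factor; dividing leaves q^2 + q + 56.
The quadratic q^2 + q + 56 has discriminant -223 < 0 and is irreducible over ℤ.

(2·q - 3)·(q - 4)·(q - 8)·(q^2 + q + 56)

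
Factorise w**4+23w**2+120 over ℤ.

(w**2+15)(w**2+8)

Substitute u = w**2 to get a quadratic in u, then factor.
w**2+15 is irreducible over ℤ (always positive, so no real roots).
w**2+8 is irreducible over ℤ (always positive, so no real roots).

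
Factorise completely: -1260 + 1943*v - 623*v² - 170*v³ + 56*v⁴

(2*v + 7)*(4*v - 5)*(7*v - 9)*(v - 4)

Among the possible rational roots, v = 9/7 is a root, giving the factor (7*v - 9) and quotient 8*v³ - 14*v² - 107*v + 140.
Next, v = 5/4 is a root, giving the factor (4*v - 5) and quotient 2*v² - v - 28.
The remaining quadratic factors as (2*v + 7)(v - 4).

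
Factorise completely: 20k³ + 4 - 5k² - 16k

(4k - 1)(5k² - 4)

Group as (20k³ - 16k) + (-5k² + 4) = 4k(5k² - 4) - (5k² - 4).
Both groups share the factor (5k² - 4).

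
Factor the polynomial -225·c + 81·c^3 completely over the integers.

9·c·(3·c + 5)·(3·c - 5)

Pull out the common factor 9·c; 9·c^2 - 25 is a difference of squares.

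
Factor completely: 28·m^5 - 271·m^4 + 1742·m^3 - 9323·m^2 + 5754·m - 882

(4·m - 1)·(7·m - 3)·(m - 7)·(m^2 - 2·m + 42)

By the rational root theorem, m = 1/4 is a root, so (4·m - 1) is a factor; dividing leaves 7·m^4 - 66·m^3 + 419·m^2 - 2226·m + 882.
Then m = 3/7 is a root, so (7·m - 3) divides it; the quotient is m^3 - 9·m^2 + 56·m - 294.
Then m = 7 is a root, so (m - 7) is a factor; dividing leaves m^2 - 2·m + 42.
The quadratic m^2 - 2·m + 42 has discriminant -164 < 0 and is irreducible over ℤ.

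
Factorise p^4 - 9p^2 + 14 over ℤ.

(p^2 - 2)(p^2 - 7)

Substitute u = p^2 to get a quadratic in u, then factor.
p^2 - 2 is irreducible over ℤ (2 is not a perfect square).
p^2 - 7 is irreducible over ℤ (7 is not a perfect square).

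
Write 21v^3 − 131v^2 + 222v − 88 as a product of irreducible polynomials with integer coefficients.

By the rational root theorem, v = 4/7 is a root, so (7v − 4) divides it; the quotient is 3v^2 − 17v + 22.
The remaining quadratic factors as (3v − 11)(v − 2).

(3v − 11)(7v − 4)(v − 2)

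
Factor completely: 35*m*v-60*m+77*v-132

Group as (35*m*v-60*m) + (77*v-132) = 5*m*(7*v-12) + 11*(7*v-12).
Both groups share the factor (7*v-12).

(5*m+11)*(7*v-12)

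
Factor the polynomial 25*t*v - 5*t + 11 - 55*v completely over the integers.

(5*t - 11)*(5*v - 1)

Group as (25*t*v - 5*t) + (-55*v + 11) = 5*t*(5*v - 1) - 11*(5*v - 1).
Both groups share the factor (5*v - 1).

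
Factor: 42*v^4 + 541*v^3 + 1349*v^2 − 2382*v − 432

Testing divisors of the constant over divisors of the leading coefficient, v = −1/6 is a root, so (6*v + 1) divides it; the quotient is 7*v^3 + 89*v^2 + 210*v − 432.
Continuing, v = 9/7 is a root, so (7*v − 9) divides it; the quotient is v^2 + 14*v + 48.
The remaining quadratic factors as (v + 6)(v + 8).

(6*v + 1)*(7*v − 9)*(v + 6)*(v + 8)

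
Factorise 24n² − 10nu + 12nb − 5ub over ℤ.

Group: 12n(2n + b) − 5u(2n + b); both groups contain (2n + b).

(12n − 5u)(2n + b)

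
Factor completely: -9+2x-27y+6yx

Group as (6yx-27y) + (2x-9) = 3y(2x-9) + (2x-9).
Both groups share the factor (2x-9).

(2x-9)(3y+1)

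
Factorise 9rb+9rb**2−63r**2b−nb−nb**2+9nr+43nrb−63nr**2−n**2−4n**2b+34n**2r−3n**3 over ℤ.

−(3n−7r+b+1)(n+b)(n−9r)

Group: n(−3n**2+34nr−nb−n−63r**2+9rb+9r) + b(−3n**2+34nr−nb−n−63r**2+9rb+9r); both groups contain (−3n**2+34nr−nb−n−63r**2+9rb+9r), so (n+b) is a factor with cofactor −3n**2+34nr−nb−n−63r**2+9rb+9r.
The cofactor groups again: −3n**2+34nr−nb−n−63r**2+9rb+9r = −3n(n−9r) + (7r−b−1)(n−9r); both groups contain (n−9r), giving −(3n−7r+b+1)(n−9r).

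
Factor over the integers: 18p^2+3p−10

Need a pair with product 18·(−10) = −180 and sum 3: that's −12 and 15.
Split the middle term: 18p^2−12p + 15p−10 = 6p(3p−2) + 5(3p−2).

(3p−2)(6p+5)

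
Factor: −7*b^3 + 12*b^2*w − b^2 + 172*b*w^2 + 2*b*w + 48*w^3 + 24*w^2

Group: b*(−7*b^2 − 30*b*w − b − 8*w^2 − 4*w) − 6*w*(−7*b^2 − 30*b*w − b − 8*w^2 − 4*w); both groups contain (−7*b^2 − 30*b*w − b − 8*w^2 − 4*w), so (b − 6*w) is a factor with cofactor −7*b^2 − 30*b*w − b − 8*w^2 − 4*w.
The cofactor groups again: −7*b^2 − 30*b*w − b − 8*w^2 − 4*w = −b*(7*b + 2*w + 1) − 4*w*(7*b + 2*w + 1); both groups contain (7*b + 2*w + 1), giving −(b + 4*w)*(7*b + 2*w + 1).

−(7*b + 2*w + 1)*(b + 4*w)*(b − 6*w)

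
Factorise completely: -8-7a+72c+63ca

(7a+8)(9c-1)

Group as (63ca+72c) + (-7a-8) = 9c(7a+8) - (7a+8).
Both groups share the factor (7a+8).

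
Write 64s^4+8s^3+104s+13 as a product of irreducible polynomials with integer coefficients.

Group as (64s^4+104s) + (8s^3+13) = 8s(8s^3+13) + (8s^3+13).
Both groups share the factor (8s^3+13).

(8s+1)(8s^3+13)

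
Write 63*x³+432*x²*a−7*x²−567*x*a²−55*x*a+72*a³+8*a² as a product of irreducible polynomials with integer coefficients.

Group: 7*x*(9*x²+63*x*a−x−72*a²−8*a) − a*(9*x²+63*x*a−x−72*a²−8*a); both groups contain (9*x²+63*x*a−x−72*a²−8*a), so (7*x−a) is a factor with cofactor 9*x²+63*x*a−x−72*a²−8*a.
The cofactor groups again: 9*x²+63*x*a−x−72*a²−8*a = 9*x*(x+8*a) + (−9*a−1)*(x+8*a); both groups contain (x+8*a), giving (9*x−9*a−1)*(x+8*a).

(9*x−9*a−1)*(7*x−a)*(x+8*a)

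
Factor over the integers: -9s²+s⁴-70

(s²+5)(s²-14)

Substitute u = s² to get a quadratic in u, then factor.
s²-14 is irreducible over ℤ (14 is not a perfect square).
s²+5 is irreducible over ℤ (always positive, so no real roots).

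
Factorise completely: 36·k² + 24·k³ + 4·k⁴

4·k²·(k + 3)²

Every term has a factor of 4·k²; factoring it out leaves k² + 6·k + 9.
Recognize a perfect-square trinomial with the parts k and 3.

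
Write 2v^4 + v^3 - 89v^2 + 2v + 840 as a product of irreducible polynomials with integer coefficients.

Among the possible rational roots, v = -7/2 is a root, so (2v + 7) is a factor; dividing leaves v^3 - 3v^2 - 34v + 120.
Next, v = 4 is a root, so (v - 4) is a factor; dividing leaves v^2 + v - 30.
The remaining quadratic factors as (v - 5)(v + 6).

(2v + 7)(v + 6)(v - 4)(v - 5)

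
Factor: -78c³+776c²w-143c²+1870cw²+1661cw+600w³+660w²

Group: c(-78c²-160cw-143c-50w²-55w) - 12w(-78c²-160cw-143c-50w²-55w); both groups contain (-78c²-160cw-143c-50w²-55w), so (c-12w) is a factor with cofactor -78c²-160cw-143c-50w²-55w.
The cofactor groups again: -78c²-160cw-143c-50w²-55w = -13c(6c+10w+11) - 5w(6c+10w+11); both groups contain (6c+10w+11), giving -(13c+5w)(6c+10w+11).

-(13c+5w)(6c+10w+11)(c-12w)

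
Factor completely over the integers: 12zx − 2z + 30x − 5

(2z + 5)(6x − 1)

Group as (12zx − 2z) + (30x − 5) = 2z(6x − 1) + 5(6x − 1).
Both groups share the factor (6x − 1).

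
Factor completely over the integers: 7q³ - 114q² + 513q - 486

Among the possible rational roots, q = 6 is a root, so (q - 6) is a factor; dividing leaves 7q² - 72q + 81.
The remaining quadratic factors as (7q - 9)(q - 9).

(7q - 9)(q - 6)(q - 9)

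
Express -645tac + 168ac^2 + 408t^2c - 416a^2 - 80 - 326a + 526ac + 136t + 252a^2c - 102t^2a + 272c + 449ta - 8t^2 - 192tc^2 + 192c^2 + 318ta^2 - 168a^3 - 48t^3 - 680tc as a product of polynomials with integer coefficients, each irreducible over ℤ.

-(6t - 6a - 3c - 5)(8t - 7a - 8)(t + 4a - 8c + 2)

Group: 6t(-8t^2 - 25ta + 64tc - 8t + 28a^2 - 56ac + 46a - 64c + 16) + (-6a - 3c - 5)(-8t^2 - 25ta + 64tc - 8t + 28a^2 - 56ac + 46a - 64c + 16); both groups contain (-8t^2 - 25ta + 64tc - 8t + 28a^2 - 56ac + 46a - 64c + 16), so (6t - 6a - 3c - 5) is a factor with cofactor -8t^2 - 25ta + 64tc - 8t + 28a^2 - 56ac + 46a - 64c + 16.
The cofactor groups again: -8t^2 - 25ta + 64tc - 8t + 28a^2 - 56ac + 46a - 64c + 16 = -t(8t - 7a - 8) + (-4a + 8c - 2)(8t - 7a - 8); both groups contain (8t - 7a - 8), giving -(t + 4a - 8c + 2)(8t - 7a - 8).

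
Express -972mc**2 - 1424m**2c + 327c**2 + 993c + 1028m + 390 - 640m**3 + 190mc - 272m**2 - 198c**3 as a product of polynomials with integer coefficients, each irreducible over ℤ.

-(10m + 11c + 13)(8m + 3c - 10)(8m + 6c + 3)

Group: 8m(-80m**2 - 118mc - 4m - 33c**2 + 71c + 130) + (6c + 3)(-80m**2 - 118mc - 4m - 33c**2 + 71c + 130); both groups contain (-80m**2 - 118mc - 4m - 33c**2 + 71c + 130), so (8m + 6c + 3) is a factor with cofactor -80m**2 - 118mc - 4m - 33c**2 + 71c + 130.
The cofactor groups again: -80m**2 - 118mc - 4m - 33c**2 + 71c + 130 = -8m(10m + 11c + 13) + (-3c + 10)(10m + 11c + 13); both groups contain (10m + 11c + 13), giving -(8m + 3c - 10)(10m + 11c + 13).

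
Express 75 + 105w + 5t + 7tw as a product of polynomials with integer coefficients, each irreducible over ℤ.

Group as (7tw + 5t) + (105w + 75) = t(7w + 5) + 15(7w + 5).
Both groups share the factor (7w + 5).

(7w + 5)(t + 15)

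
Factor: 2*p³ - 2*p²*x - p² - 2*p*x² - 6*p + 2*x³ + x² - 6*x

(2*p - 2*x + 3)*(p + x)*(p - x - 2)

Group: p*(2*p² - 4*p*x - p + 2*x² + x - 6) + x*(2*p² - 4*p*x - p + 2*x² + x - 6); both groups contain (2*p² - 4*p*x - p + 2*x² + x - 6), so (p + x) is a factor with cofactor 2*p² - 4*p*x - p + 2*x² + x - 6.
The cofactor groups again: 2*p² - 4*p*x - p + 2*x² + x - 6 = 2*p*(p - x - 2) + (-2*x + 3)*(p - x - 2); both groups contain (p - x - 2), giving (2*p - 2*x + 3)*(p - x - 2).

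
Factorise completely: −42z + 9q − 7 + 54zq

(6z + 1)(9q − 7)

Group as (54zq − 42z) + (9q − 7) = 6z(9q − 7) + (9q − 7).
Both groups share the factor (9q − 7).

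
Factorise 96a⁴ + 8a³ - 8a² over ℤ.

Pull out the common factor 8a², then factor the remaining trinomial.

8a²(3a + 1)(4a - 1)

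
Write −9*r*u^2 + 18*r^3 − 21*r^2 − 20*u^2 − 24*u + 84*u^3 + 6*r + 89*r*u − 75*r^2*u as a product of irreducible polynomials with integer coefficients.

Group: 3*r*(6*r^2 − 31*r*u − 3*r + 28*u^2 + 12*u) + (3*u − 2)*(6*r^2 − 31*r*u − 3*r + 28*u^2 + 12*u); both groups contain (6*r^2 − 31*r*u − 3*r + 28*u^2 + 12*u), so (3*r + 3*u − 2) is a factor with cofactor 6*r^2 − 31*r*u − 3*r + 28*u^2 + 12*u.
The cofactor groups again: 6*r^2 − 31*r*u − 3*r + 28*u^2 + 12*u = 6*r*(r − 4*u) + (−7*u − 3)*(r − 4*u); both groups contain (r − 4*u), giving (6*r − 7*u − 3)*(r − 4*u).

(3*r + 3*u − 2)*(6*r − 7*u − 3)*(r − 4*u)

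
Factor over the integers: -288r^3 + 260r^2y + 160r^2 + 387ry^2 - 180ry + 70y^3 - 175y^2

Group: 4r(-72r^2 - 61ry + 40r - 10y^2 + 25y) - 7y(-72r^2 - 61ry + 40r - 10y^2 + 25y); both groups contain (-72r^2 - 61ry + 40r - 10y^2 + 25y), so (4r - 7y) is a factor with cofactor -72r^2 - 61ry + 40r - 10y^2 + 25y.
The cofactor groups again: -72r^2 - 61ry + 40r - 10y^2 + 25y = -9r(8r + 5y) + (-2y + 5)(8r + 5y); both groups contain (8r + 5y), giving -(9r + 2y - 5)(8r + 5y).

-(4r - 7y)(8r + 5y)(9r + 2y - 5)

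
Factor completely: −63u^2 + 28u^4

Factor out 7u^2, leaving 4u^2 − 9, which is a difference of two squares.

7u^2(2u + 3)(2u − 3)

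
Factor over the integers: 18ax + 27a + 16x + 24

(2x + 3)(9a + 8)

Group as (18ax + 27a) + (16x + 24) = 9a(2x + 3) + 8(2x + 3).
Both groups share the factor (2x + 3).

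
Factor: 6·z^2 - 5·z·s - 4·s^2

(3·z - 4·s)·(2·z + s)

Group: 3·z·(2·z + s) - 4·s·(2·z + s); both groups contain (2·z + s).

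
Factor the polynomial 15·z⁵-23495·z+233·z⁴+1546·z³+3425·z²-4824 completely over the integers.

(3·z-8)·(5·z+1)·(z+9)·(z²+9·z+67)

Among the possible rational roots, z = -1/5 is a root, giving the factor (5·z+1) and quotient 3·z⁴+46·z³+300·z²+625·z-4824.
Next, z = -9 is a root, so (z+9) is a factor; dividing leaves 3·z³+19·z²+129·z-536.
Continuing, z = 8/3 is a root, so (3·z-8) is a factor; dividing leaves z²+9·z+67.
The quadratic z²+9·z+67 has discriminant -187 < 0 and is irreducible over ℤ.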